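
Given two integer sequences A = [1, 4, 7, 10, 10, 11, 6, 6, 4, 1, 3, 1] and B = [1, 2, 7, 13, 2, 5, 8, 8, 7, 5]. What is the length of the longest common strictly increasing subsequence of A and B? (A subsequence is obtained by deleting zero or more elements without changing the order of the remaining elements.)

For each value that appears in both, track the longest common increasing run ending there.
The best achievable length is 2; one witness is 1, 7 (A-positions 1,3, B-positions 1,3).

2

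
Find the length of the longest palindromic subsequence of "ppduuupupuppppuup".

12

One longest palindromic subsequence is puuppppppuup (positions 1,4,5,7,9,11,12,13,14,15,16,17); it reads the same forward and backward, and the interval DP gives dp[1][17] = 12.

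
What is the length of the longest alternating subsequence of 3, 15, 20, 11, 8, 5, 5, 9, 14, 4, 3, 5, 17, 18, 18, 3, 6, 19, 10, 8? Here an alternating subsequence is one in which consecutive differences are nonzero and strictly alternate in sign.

Track the best alternating length ending on an up-step vs a down-step at each position: up/down = 1/1, 2/1, 2/1, 2/3, 2/3, 2/3, 2/3, 4/3, 4/3, 2/5, 1/5, 6/5, 6/3, 6/3, 6/3, 1/7, 8/7, 8/3, 8/9, 8/9.
The maximum over both is 9; one such subsequence is 3, 15, 8, 9, 4, 5, 3, 19, 10.

9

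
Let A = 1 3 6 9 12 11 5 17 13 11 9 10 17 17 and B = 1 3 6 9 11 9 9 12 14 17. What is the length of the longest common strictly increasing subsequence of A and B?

6

A longest common strictly increasing subsequence is 1, 3, 6, 9, 11, 17 (length 6); it appears in order in both A and B, and no longer such subsequence exists.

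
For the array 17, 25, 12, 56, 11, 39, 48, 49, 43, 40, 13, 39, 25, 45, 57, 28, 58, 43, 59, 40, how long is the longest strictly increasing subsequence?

Let dp[i] be the longest increasing subsequence ending at position i. Then dp = [1, 2, 1, 3, 1, 3, 4, 5, 4, 4, 2, 3, 3, 5, 6, 4, 7, 5, 8, 5].
The maximum is 8; one witness is 17, 25, 39, 48, 49, 57, 58, 59 at positions 1,2,6,7,8,15,17,19.

8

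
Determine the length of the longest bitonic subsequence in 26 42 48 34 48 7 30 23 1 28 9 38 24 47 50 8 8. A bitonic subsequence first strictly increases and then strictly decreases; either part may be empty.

8

One longest bitonic subsequence is 26, 42, 48, 34, 30, 28, 24, 8 (positions 1,2,3,4,7,10,13,17): it rises to 48 then falls. Length 8 is optimal.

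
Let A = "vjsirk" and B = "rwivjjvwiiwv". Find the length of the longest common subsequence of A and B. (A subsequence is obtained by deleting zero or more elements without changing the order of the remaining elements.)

3

A longest common subsequence is vji (length 3); the LCS DP confirms no longer common subsequence exists.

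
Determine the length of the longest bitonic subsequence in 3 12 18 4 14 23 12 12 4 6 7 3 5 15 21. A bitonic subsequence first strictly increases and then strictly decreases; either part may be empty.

7

One longest bitonic subsequence is 3, 12, 18, 14, 12, 7, 5 (positions 1,2,3,5,8,11,13): it rises to 18 then falls. Length 7 is optimal.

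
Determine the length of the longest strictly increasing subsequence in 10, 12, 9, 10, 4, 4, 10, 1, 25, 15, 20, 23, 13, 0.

5

Let dp[i] be the longest increasing subsequence ending at position i. Then dp = [1, 2, 1, 2, 1, 1, 2, 1, 3, 3, 4, 5, 3, 1].
The maximum is 5; one witness is 10, 12, 15, 20, 23 at positions 1,2,10,11,12.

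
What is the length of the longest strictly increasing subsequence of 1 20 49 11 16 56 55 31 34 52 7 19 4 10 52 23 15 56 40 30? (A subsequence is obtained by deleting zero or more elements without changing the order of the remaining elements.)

7

Scanning left to right, the best length ending at each element is: 1→1, 20→2, 49→3, 11→2, 16→3, 56→4, 55→4, 31→4, 34→5, 52→6, 7→2, 19→4, 4→2, 10→3, 52→6, 23→5, 15→4, 56→7, 40→6, 30→6.
So the longest increasing subsequence has length 7, e.g. 1, 11, 16, 31, 34, 52, 56.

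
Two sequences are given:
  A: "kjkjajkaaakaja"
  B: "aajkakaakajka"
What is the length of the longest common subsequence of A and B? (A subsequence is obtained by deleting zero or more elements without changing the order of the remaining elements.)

10

A longest common subsequence is jkakaakaja (length 10); the LCS DP confirms no longer common subsequence exists.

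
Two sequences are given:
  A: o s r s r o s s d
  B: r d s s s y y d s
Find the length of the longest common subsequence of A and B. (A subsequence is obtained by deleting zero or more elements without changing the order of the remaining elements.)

A longest common subsequence is rsssd (length 5); the LCS DP confirms no longer common subsequence exists.

5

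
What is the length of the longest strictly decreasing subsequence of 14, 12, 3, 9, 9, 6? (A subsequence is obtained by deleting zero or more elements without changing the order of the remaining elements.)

Let dp[i] be the longest decreasing subsequence ending at position i. Then dp = [1, 2, 3, 3, 3, 4].
The maximum is 4; one witness is 14, 12, 9, 6 at positions 1,2,4,6.

4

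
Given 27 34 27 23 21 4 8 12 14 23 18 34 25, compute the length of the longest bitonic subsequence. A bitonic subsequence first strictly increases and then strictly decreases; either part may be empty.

7

Let inc[i] be the LIS ending at i and dec[i] the longest strictly decreasing subsequence starting at i. inc = [1, 2, 1, 1, 1, 1, 2, 3, 4, 5, 5, 6, 6], dec = [4, 5, 4, 3, 2, 1, 1, 1, 1, 2, 1, 2, 1].
max_i inc[i]+dec[i]−1 = 7, with one witness 4, 8, 12, 14, 23, 34, 25.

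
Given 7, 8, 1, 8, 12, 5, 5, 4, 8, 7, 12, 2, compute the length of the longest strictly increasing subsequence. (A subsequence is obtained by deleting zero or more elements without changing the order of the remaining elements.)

4

Scanning left to right, the best length ending at each element is: 7→1, 8→2, 1→1, 8→2, 12→3, 5→2, 5→2, 4→2, 8→3, 7→3, 12→4, 2→2.
So the longest increasing subsequence has length 4, e.g. 1, 5, 8, 12.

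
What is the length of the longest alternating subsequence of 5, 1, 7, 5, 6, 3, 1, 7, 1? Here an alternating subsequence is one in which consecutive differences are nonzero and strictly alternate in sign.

Track the best alternating length ending on an up-step vs a down-step at each position: up/down = 1/1, 1/2, 3/1, 3/4, 5/4, 3/6, 1/6, 7/1, 1/8.
The maximum over both is 8; one such subsequence is 5, 1, 7, 5, 6, 3, 7, 1.

8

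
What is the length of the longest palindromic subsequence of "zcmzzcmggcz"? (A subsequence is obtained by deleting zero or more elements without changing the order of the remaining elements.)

8

One longest palindromic subsequence is zcmzzmcz (positions 1,2,3,4,5,7,10,11); it reads the same forward and backward, and the interval DP gives dp[1][11] = 8.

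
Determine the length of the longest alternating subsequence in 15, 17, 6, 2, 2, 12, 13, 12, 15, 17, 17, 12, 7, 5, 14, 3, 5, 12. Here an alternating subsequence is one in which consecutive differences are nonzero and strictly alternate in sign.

10

Track the best alternating length ending on an up-step vs a down-step at each position: up/down = 1/1, 2/1, 1/3, 1/3, 1/3, 4/3, 4/3, 4/5, 6/3, 6/1, 6/1, 4/7, 4/7, 4/7, 8/7, 4/9, 10/9, 10/9.
The maximum over both is 10; one such subsequence is 15, 17, 6, 13, 12, 15, 12, 14, 3, 5.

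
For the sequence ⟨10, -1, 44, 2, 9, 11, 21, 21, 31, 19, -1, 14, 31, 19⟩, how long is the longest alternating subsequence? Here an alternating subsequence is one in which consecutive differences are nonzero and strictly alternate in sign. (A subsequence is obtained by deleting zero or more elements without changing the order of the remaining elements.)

Track the best alternating length ending on an up-step vs a down-step at each position: up/down = 1/1, 1/2, 3/1, 3/4, 5/4, 5/4, 5/4, 5/4, 5/4, 5/6, 1/6, 7/6, 7/4, 7/8.
The maximum over both is 8; one such subsequence is 10, -1, 44, 2, 21, 19, 31, 19.

8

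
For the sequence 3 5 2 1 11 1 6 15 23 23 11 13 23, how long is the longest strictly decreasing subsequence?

3

Let dp[i] be the longest decreasing subsequence ending at position i. Then dp = [1, 1, 2, 3, 1, 3, 2, 1, 1, 1, 2, 2, 1].
The maximum is 3; one witness is 3, 2, 1 at positions 1,3,4.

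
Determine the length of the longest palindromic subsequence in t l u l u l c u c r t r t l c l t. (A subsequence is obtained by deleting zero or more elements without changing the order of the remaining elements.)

9

One longest palindromic subsequence is tlctrtclt (positions 1,2,7,11,12,13,15,16,17); it reads the same forward and backward, and the interval DP gives dp[1][17] = 9.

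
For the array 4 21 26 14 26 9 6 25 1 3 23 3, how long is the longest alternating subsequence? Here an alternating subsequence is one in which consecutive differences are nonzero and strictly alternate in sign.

Track the best alternating length ending on an up-step vs a down-step at each position: up/down = 1/1, 2/1, 2/1, 2/3, 4/1, 2/5, 2/5, 6/5, 1/7, 8/7, 8/7, 8/9.
The maximum over both is 9; one such subsequence is 4, 21, 14, 26, 9, 25, 1, 23, 3.

9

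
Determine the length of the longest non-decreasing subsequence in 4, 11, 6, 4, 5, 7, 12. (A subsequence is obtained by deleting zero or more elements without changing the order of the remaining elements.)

One longest non-decreasing subsequence is 4, 4, 5, 7, 12 (positions 1,4,5,6,7), of length 5; no longer one exists.

5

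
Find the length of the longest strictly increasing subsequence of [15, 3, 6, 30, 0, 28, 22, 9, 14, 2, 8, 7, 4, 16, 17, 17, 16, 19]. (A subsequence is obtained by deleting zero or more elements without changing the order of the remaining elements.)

Let dp[i] be the longest increasing subsequence ending at position i. Then dp = [1, 1, 2, 3, 1, 3, 3, 3, 4, 2, 3, 3, 3, 5, 6, 6, 5, 7].
The maximum is 7; one witness is 3, 6, 9, 14, 16, 17, 19 at positions 2,3,8,9,14,15,18.

7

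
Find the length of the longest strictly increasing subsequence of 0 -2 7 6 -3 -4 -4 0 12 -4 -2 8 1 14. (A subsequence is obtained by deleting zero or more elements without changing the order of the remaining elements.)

Let dp[i] be the longest increasing subsequence ending at position i. Then dp = [1, 1, 2, 2, 1, 1, 1, 2, 3, 1, 2, 3, 3, 4].
The maximum is 4; one witness is 0, 7, 12, 14 at positions 1,3,9,14.

4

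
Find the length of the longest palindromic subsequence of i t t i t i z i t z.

One longest palindromic subsequence is tizit (positions 5,6,7,8,9); it reads the same forward and backward, and the interval DP gives dp[1][10] = 5.

5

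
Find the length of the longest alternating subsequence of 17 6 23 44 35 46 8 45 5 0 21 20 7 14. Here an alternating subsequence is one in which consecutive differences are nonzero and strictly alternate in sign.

11

Track the best alternating length ending on an up-step vs a down-step at each position: up/down = 1/1, 1/2, 3/1, 3/1, 3/4, 5/1, 3/6, 7/6, 1/8, 1/8, 9/8, 9/10, 9/10, 11/10.
The maximum over both is 11; one such subsequence is 17, 6, 44, 35, 46, 8, 45, 5, 21, 7, 14.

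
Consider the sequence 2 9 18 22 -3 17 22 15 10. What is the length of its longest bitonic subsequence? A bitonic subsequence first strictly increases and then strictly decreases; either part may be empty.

Let inc[i] be the LIS ending at i and dec[i] the longest strictly decreasing subsequence starting at i. inc = [1, 2, 3, 4, 1, 3, 4, 3, 3], dec = [2, 2, 4, 4, 1, 3, 3, 2, 1].
max_i inc[i]+dec[i]−1 = 7, with one witness 2, 9, 18, 22, 17, 15, 10.

7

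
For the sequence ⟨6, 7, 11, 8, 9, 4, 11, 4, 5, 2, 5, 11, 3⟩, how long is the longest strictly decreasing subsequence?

Scanning left to right, the best length ending at each element is: 6→1, 7→1, 11→1, 8→2, 9→2, 4→3, 11→1, 4→3, 5→3, 2→4, 5→3, 11→1, 3→4.
So the longest decreasing subsequence has length 4, e.g. 11, 8, 4, 2.

4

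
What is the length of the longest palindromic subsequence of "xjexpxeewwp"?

5

Using dp[i][j] = 2 + dp[i+1][j−1] if the ends match, else max(dp[i+1][j], dp[i][j−1]):
dp[1][11] = 5. A witness is expxe at positions 3,4,5,6,8.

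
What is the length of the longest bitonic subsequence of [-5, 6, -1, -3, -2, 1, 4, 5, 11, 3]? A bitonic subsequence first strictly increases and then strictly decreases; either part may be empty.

Let inc[i] be the LIS ending at i and dec[i] the longest strictly decreasing subsequence starting at i. inc = [1, 2, 2, 2, 3, 4, 5, 6, 7, 5], dec = [1, 3, 2, 1, 1, 1, 2, 2, 2, 1].
max_i inc[i]+dec[i]−1 = 8, with one witness -5, -3, -2, 1, 4, 5, 11, 3.

8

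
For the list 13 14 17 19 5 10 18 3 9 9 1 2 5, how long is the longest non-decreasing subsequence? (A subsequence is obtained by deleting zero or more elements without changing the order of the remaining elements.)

One longest non-decreasing subsequence is 13, 14, 17, 19 (positions 1,2,3,4), of length 4; no longer one exists.

4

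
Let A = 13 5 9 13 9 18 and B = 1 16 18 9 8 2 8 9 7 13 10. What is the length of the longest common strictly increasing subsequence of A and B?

2

A longest common strictly increasing subsequence is 9, 13 (length 2); it appears in order in both A and B, and no longer such subsequence exists.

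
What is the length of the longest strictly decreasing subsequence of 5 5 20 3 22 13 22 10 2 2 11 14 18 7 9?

Scanning left to right, the best length ending at each element is: 5→1, 5→1, 20→1, 3→2, 22→1, 13→2, 22→1, 10→3, 2→4, 2→4, 11→3, 14→2, 18→2, 7→4, 9→4.
So the longest decreasing subsequence has length 4, e.g. 20, 13, 10, 2.

4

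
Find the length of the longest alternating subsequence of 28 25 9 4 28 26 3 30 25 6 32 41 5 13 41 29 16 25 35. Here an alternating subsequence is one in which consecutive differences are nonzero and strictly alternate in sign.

Track the best alternating length ending on an up-step vs a down-step at each position: up/down = 1/1, 1/2, 1/2, 1/2, 3/1, 3/4, 1/4, 5/1, 5/6, 5/6, 7/1, 7/1, 5/8, 9/8, 9/1, 9/10, 9/10, 11/10, 11/10.
The maximum over both is 11; one such subsequence is 28, 25, 28, 26, 30, 25, 32, 5, 41, 16, 25.

11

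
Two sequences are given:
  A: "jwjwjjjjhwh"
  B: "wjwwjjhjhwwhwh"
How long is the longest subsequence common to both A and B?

9

Backtracking the LCS table gives one alignment: j (A1,B2) → w (A2,B3) → w (A4,B4) → j (A5,B5) → j (A6,B6) → j (A7,B8) → h (A9,B12) → w (A10,B13) → h (A11,B14).
So the longest common subsequence has length 9.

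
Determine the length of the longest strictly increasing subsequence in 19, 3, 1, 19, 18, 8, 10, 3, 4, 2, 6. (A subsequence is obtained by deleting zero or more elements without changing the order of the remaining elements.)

Let dp[i] be the longest increasing subsequence ending at position i. Then dp = [1, 1, 1, 2, 2, 2, 3, 2, 3, 2, 4].
The maximum is 4; one witness is 1, 3, 4, 6 at positions 3,8,9,11.

4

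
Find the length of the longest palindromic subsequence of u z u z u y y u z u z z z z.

One longest palindromic subsequence is zuzuyyuzuz (positions 2,3,4,5,6,7,8,9,10,14); it reads the same forward and backward, and the interval DP gives dp[1][14] = 10.

10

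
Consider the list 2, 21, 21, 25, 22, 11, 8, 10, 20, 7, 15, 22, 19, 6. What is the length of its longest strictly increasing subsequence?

5

One longest increasing subsequence is 2, 8, 10, 20, 22 (positions 1,7,8,9,12), of length 5; no longer one exists.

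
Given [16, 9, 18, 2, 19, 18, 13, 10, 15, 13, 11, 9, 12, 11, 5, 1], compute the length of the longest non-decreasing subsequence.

Let dp[i] be the longest non-decreasing subsequence ending at position i. Then dp = [1, 1, 2, 1, 3, 3, 2, 2, 3, 3, 3, 2, 4, 4, 2, 1].
The maximum is 4; one witness is 9, 10, 11, 12 at positions 2,8,11,13.

4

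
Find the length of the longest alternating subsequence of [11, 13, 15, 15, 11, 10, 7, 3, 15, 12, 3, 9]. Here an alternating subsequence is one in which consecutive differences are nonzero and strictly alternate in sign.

6

Track the best alternating length ending on an up-step vs a down-step at each position: up/down = 1/1, 2/1, 2/1, 2/1, 1/3, 1/3, 1/3, 1/3, 4/1, 4/5, 1/5, 6/5.
The maximum over both is 6; one such subsequence is 11, 13, 11, 15, 3, 9.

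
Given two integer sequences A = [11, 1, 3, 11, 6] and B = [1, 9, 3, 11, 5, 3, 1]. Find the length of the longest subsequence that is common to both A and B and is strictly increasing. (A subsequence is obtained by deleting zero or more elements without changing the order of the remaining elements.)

3

For each value that appears in both, track the longest common increasing run ending there.
The best achievable length is 3; one witness is 1, 3, 11 (A-positions 2,3,4, B-positions 1,3,4).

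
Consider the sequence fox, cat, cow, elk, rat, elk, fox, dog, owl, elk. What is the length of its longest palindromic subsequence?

One longest palindromic subsequence is fox elk rat elk fox (positions 1,4,5,6,7); it reads the same forward and backward, and the interval DP gives dp[1][10] = 5.

5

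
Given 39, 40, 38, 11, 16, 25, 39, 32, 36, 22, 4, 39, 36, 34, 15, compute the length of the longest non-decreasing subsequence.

Scanning left to right, the best length ending at each element is: 39→1, 40→2, 38→1, 11→1, 16→2, 25→3, 39→4, 32→4, 36→5, 22→3, 4→1, 39→6, 36→6, 34→5, 15→2.
So the longest non-decreasing subsequence has length 6, e.g. 11, 16, 25, 32, 36, 39.

6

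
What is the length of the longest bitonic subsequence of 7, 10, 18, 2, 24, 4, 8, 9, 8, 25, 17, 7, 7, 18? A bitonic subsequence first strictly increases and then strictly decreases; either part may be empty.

Let inc[i] be the LIS ending at i and dec[i] the longest strictly decreasing subsequence starting at i. inc = [1, 2, 3, 1, 4, 2, 3, 4, 3, 5, 5, 3, 3, 6], dec = [2, 4, 4, 1, 4, 1, 2, 3, 2, 3, 2, 1, 1, 1].
max_i inc[i]+dec[i]−1 = 7, with one witness 7, 10, 18, 24, 9, 8, 7.

7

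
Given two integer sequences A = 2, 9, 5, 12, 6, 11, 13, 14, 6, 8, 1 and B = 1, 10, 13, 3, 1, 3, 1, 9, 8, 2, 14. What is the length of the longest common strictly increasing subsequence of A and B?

For each value that appears in both, track the longest common increasing run ending there.
The best achievable length is 2; one witness is 13, 14 (A-positions 7,8, B-positions 3,11).

2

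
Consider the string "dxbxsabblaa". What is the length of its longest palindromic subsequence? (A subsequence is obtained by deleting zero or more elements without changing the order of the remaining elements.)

4

Using dp[i][j] = 2 + dp[i+1][j−1] if the ends match, else max(dp[i+1][j], dp[i][j−1]):
dp[1][11] = 4. A witness is abba at positions 6,7,8,11.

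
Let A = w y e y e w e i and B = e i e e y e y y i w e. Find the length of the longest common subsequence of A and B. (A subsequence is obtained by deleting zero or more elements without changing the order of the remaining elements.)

5

Backtracking the LCS table gives one alignment: y (A2,B5) → e (A3,B6) → y (A4,B8) → w (A6,B10) → e (A7,B11).
So the longest common subsequence has length 5.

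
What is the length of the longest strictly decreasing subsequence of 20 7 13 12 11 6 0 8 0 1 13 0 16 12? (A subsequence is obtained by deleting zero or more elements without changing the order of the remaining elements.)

Let dp[i] be the longest decreasing subsequence ending at position i. Then dp = [1, 2, 2, 3, 4, 5, 6, 5, 6, 6, 2, 7, 2, 3].
The maximum is 7; one witness is 20, 13, 12, 11, 6, 1, 0 at positions 1,3,4,5,6,10,12.

7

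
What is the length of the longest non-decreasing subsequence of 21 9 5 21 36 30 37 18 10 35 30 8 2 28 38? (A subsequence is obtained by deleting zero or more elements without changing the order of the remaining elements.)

5

Let dp[i] be the longest non-decreasing subsequence ending at position i. Then dp = [1, 1, 1, 2, 3, 3, 4, 2, 2, 4, 4, 2, 1, 3, 5].
The maximum is 5; one witness is 21, 21, 36, 37, 38 at positions 1,4,5,7,15.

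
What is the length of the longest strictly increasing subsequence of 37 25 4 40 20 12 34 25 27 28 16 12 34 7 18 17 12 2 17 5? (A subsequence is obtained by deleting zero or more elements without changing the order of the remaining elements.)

6

Let dp[i] be the longest increasing subsequence ending at position i. Then dp = [1, 1, 1, 2, 2, 2, 3, 3, 4, 5, 3, 2, 6, 2, 4, 4, 3, 1, 4, 2].
The maximum is 6; one witness is 4, 20, 25, 27, 28, 34 at positions 3,5,8,9,10,13.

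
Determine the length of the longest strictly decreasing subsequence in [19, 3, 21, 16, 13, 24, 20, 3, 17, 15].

Let dp[i] be the longest decreasing subsequence ending at position i. Then dp = [1, 2, 1, 2, 3, 1, 2, 4, 3, 4].
The maximum is 4; one witness is 19, 16, 13, 3 at positions 1,4,5,8.

4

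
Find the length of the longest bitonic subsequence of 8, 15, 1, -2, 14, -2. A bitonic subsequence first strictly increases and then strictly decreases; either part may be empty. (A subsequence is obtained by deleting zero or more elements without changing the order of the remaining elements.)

4

Let inc[i] be the LIS ending at i and dec[i] the longest strictly decreasing subsequence starting at i. inc = [1, 2, 1, 1, 2, 1], dec = [3, 3, 2, 1, 2, 1].
max_i inc[i]+dec[i]−1 = 4, with one witness 8, 15, 14, -2.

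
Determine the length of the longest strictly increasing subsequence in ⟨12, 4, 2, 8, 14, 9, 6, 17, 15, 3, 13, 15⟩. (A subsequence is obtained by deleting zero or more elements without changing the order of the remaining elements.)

Let dp[i] be the longest increasing subsequence ending at position i. Then dp = [1, 1, 1, 2, 3, 3, 2, 4, 4, 2, 4, 5].
The maximum is 5; one witness is 4, 8, 9, 13, 15 at positions 2,4,6,11,12.

5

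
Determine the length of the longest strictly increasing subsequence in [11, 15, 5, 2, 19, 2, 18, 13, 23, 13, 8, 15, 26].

One longest increasing subsequence is 11, 15, 19, 23, 26 (positions 1,2,5,9,13), of length 5; no longer one exists.

5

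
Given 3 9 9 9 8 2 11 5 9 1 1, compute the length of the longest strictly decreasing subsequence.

4

Scanning left to right, the best length ending at each element is: 3→1, 9→1, 9→1, 9→1, 8→2, 2→3, 11→1, 5→3, 9→2, 1→4, 1→4.
So the longest decreasing subsequence has length 4, e.g. 9, 8, 2, 1.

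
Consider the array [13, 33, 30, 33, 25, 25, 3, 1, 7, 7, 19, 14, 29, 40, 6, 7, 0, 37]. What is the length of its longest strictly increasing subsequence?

Scanning left to right, the best length ending at each element is: 13→1, 33→2, 30→2, 33→3, 25→2, 25→2, 3→1, 1→1, 7→2, 7→2, 19→3, 14→3, 29→4, 40→5, 6→2, 7→3, 0→1, 37→5.
So the longest increasing subsequence has length 5, e.g. 3, 7, 19, 29, 40.

5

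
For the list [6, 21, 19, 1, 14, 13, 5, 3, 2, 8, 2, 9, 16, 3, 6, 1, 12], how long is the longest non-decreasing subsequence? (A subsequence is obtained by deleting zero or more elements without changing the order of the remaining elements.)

Scanning left to right, the best length ending at each element is: 6→1, 21→2, 19→2, 1→1, 14→2, 13→2, 5→2, 3→2, 2→2, 8→3, 2→3, 9→4, 16→5, 3→4, 6→5, 1→2, 12→6.
So the longest non-decreasing subsequence has length 6, e.g. 1, 2, 2, 3, 6, 12.

6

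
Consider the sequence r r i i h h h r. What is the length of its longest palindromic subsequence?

Using dp[i][j] = 2 + dp[i+1][j−1] if the ends match, else max(dp[i+1][j], dp[i][j−1]):
dp[1][8] = 5. A witness is rhhhr at positions 1,5,6,7,8.

5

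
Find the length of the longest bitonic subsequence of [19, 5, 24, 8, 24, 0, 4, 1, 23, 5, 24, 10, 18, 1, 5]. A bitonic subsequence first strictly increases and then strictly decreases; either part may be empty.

6

One longest bitonic subsequence is 5, 8, 24, 23, 18, 5 (positions 2,4,5,9,13,15): it rises to 24 then falls. Length 6 is optimal.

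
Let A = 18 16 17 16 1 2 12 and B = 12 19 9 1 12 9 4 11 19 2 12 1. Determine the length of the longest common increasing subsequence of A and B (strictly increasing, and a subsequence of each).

3

For each value that appears in both, track the longest common increasing run ending there.
The best achievable length is 3; one witness is 1, 2, 12 (A-positions 5,6,7, B-positions 4,10,11).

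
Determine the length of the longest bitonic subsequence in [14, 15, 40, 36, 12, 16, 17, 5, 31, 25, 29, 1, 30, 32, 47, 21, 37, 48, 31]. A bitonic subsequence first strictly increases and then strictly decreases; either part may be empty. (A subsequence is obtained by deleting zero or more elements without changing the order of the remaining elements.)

11

One longest bitonic subsequence is 14, 15, 16, 17, 25, 29, 30, 32, 47, 37, 31 (positions 1,2,6,7,10,11,13,14,15,17,19): it rises to 47 then falls. Length 11 is optimal.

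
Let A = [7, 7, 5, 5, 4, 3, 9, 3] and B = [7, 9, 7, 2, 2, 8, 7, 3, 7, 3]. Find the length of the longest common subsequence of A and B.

4

Backtracking the LCS table gives one alignment: 7 (A1,B3) → 7 (A2,B7) → 3 (A6,B8) → 3 (A8,B10).
So the longest common subsequence has length 4.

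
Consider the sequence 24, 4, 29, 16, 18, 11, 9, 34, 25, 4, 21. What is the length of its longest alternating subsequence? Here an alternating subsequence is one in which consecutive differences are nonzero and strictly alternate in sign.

Track the best alternating length ending on an up-step vs a down-step at each position: up/down = 1/1, 1/2, 3/1, 3/4, 5/4, 3/6, 3/6, 7/1, 7/8, 1/8, 9/8.
The maximum over both is 9; one such subsequence is 24, 4, 29, 16, 18, 11, 34, 4, 21.

9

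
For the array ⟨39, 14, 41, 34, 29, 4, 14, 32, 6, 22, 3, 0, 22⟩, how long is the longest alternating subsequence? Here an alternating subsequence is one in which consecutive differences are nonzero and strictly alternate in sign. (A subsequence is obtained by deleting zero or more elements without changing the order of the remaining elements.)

9

Track the best alternating length ending on an up-step vs a down-step at each position: up/down = 1/1, 1/2, 3/1, 3/4, 3/4, 1/4, 5/4, 5/4, 5/6, 7/6, 1/8, 1/8, 9/6.
The maximum over both is 9; one such subsequence is 39, 14, 41, 4, 14, 6, 22, 3, 22.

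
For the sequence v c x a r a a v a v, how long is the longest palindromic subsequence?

Using dp[i][j] = 2 + dp[i+1][j−1] if the ends match, else max(dp[i+1][j], dp[i][j−1]):
dp[1][10] = 6. A witness is vaaaav at positions 1,4,6,7,9,10.

6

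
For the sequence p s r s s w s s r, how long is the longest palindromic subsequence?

7

Using dp[i][j] = 2 + dp[i+1][j−1] if the ends match, else max(dp[i+1][j], dp[i][j−1]):
dp[1][9] = 7. A witness is rsswssr at positions 3,4,5,6,7,8,9.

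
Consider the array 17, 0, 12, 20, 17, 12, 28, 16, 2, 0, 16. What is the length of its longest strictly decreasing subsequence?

Let dp[i] be the longest decreasing subsequence ending at position i. Then dp = [1, 2, 2, 1, 2, 3, 1, 3, 4, 5, 3].
The maximum is 5; one witness is 20, 17, 12, 2, 0 at positions 4,5,6,9,10.

5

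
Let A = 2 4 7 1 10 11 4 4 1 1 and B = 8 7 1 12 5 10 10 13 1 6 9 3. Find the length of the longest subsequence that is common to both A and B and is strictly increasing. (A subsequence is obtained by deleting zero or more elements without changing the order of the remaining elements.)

2

For each value that appears in both, track the longest common increasing run ending there.
The best achievable length is 2; one witness is 7, 10 (A-positions 3,5, B-positions 2,6).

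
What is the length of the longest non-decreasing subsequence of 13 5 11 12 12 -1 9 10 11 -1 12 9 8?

5

Scanning left to right, the best length ending at each element is: 13→1, 5→1, 11→2, 12→3, 12→4, -1→1, 9→2, 10→3, 11→4, -1→2, 12→5, 9→3, 8→3.
So the longest non-decreasing subsequence has length 5, e.g. 5, 11, 12, 12, 12.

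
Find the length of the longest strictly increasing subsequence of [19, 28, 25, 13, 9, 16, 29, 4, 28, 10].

One longest increasing subsequence is 19, 28, 29 (positions 1,2,7), of length 3; no longer one exists.

3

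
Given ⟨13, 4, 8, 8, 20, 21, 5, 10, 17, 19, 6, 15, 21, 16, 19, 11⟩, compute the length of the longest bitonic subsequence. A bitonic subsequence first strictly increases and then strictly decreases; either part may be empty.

8

Let inc[i] be the LIS ending at i and dec[i] the longest strictly decreasing subsequence starting at i. inc = [1, 1, 2, 2, 3, 4, 2, 3, 4, 5, 3, 4, 6, 5, 6, 4], dec = [3, 1, 2, 2, 4, 4, 1, 2, 3, 3, 1, 2, 3, 2, 2, 1].
max_i inc[i]+dec[i]−1 = 8, with one witness 4, 8, 10, 17, 19, 21, 19, 11.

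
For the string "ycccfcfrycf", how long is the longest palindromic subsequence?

6

One longest palindromic subsequence is yccccy (positions 1,2,3,4,6,9); it reads the same forward and backward, and the interval DP gives dp[1][11] = 6.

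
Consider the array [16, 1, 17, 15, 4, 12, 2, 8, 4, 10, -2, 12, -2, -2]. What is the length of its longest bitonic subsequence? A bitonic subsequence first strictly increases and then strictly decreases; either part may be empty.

Let inc[i] be the LIS ending at i and dec[i] the longest strictly decreasing subsequence starting at i. inc = [1, 1, 2, 2, 2, 3, 2, 3, 3, 4, 1, 5, 1, 1], dec = [6, 2, 6, 5, 3, 4, 2, 3, 2, 2, 1, 2, 1, 1].
max_i inc[i]+dec[i]−1 = 7, with one witness 16, 17, 15, 12, 8, 4, -2.

7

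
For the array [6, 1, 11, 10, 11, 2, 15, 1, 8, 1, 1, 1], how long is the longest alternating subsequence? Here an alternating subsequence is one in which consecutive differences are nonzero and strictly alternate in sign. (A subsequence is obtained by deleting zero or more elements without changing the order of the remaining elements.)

10

Track the best alternating length ending on an up-step vs a down-step at each position: up/down = 1/1, 1/2, 3/1, 3/4, 5/1, 3/6, 7/1, 1/8, 9/8, 1/10, 1/10, 1/10.
The maximum over both is 10; one such subsequence is 6, 1, 11, 10, 11, 2, 15, 1, 8, 1.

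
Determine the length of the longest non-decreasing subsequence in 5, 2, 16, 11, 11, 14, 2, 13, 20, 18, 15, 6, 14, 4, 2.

Scanning left to right, the best length ending at each element is: 5→1, 2→1, 16→2, 11→2, 11→3, 14→4, 2→2, 13→4, 20→5, 18→5, 15→5, 6→3, 14→5, 4→3, 2→3.
So the longest non-decreasing subsequence has length 5, e.g. 5, 11, 11, 14, 20.

5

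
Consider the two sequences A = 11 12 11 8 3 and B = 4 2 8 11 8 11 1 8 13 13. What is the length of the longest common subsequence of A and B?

A longest common subsequence is 11, 11, 8 (length 3); the LCS DP confirms no longer common subsequence exists.

3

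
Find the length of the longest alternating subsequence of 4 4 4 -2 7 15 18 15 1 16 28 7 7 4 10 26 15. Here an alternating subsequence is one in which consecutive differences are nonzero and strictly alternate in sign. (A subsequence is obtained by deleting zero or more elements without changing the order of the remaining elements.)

8

A longest alternating subsequence is 4, -2, 18, 15, 16, 7, 26, 15 (positions 1,4,7,8,10,12,16,17); its 7 consecutive differences strictly alternate in sign, and length 8 is optimal.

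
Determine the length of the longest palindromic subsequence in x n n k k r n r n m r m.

One longest palindromic subsequence is nnkknn (positions 2,3,4,5,7,9); it reads the same forward and backward, and the interval DP gives dp[1][12] = 6.

6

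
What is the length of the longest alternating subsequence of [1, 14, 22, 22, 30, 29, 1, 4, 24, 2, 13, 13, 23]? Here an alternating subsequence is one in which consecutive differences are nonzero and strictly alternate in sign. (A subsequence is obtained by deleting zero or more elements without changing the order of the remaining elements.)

Track the best alternating length ending on an up-step vs a down-step at each position: up/down = 1/1, 2/1, 2/1, 2/1, 2/1, 2/3, 1/3, 4/3, 4/3, 4/5, 6/5, 6/5, 6/5.
The maximum over both is 6; one such subsequence is 1, 14, 1, 4, 2, 13.

6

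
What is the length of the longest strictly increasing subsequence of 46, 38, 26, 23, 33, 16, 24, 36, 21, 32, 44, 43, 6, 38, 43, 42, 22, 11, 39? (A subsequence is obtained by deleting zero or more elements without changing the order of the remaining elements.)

5

One longest increasing subsequence is 26, 33, 36, 38, 43 (positions 3,5,8,14,15), of length 5; no longer one exists.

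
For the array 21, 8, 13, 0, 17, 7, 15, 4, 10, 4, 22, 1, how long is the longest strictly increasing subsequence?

4

Scanning left to right, the best length ending at each element is: 21→1, 8→1, 13→2, 0→1, 17→3, 7→2, 15→3, 4→2, 10→3, 4→2, 22→4, 1→2.
So the longest increasing subsequence has length 4, e.g. 8, 13, 17, 22.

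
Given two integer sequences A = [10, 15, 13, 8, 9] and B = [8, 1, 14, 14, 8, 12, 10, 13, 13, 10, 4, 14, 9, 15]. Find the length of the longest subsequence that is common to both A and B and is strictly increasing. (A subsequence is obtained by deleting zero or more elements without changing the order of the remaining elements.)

A longest common strictly increasing subsequence is 10, 13 (length 2); it appears in order in both A and B, and no longer such subsequence exists.

2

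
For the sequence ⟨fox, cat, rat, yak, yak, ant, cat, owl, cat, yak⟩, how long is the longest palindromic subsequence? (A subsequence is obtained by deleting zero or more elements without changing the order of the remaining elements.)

Using dp[i][j] = 2 + dp[i+1][j−1] if the ends match, else max(dp[i+1][j], dp[i][j−1]):
dp[1][10] = 5. A witness is yak cat owl cat yak at positions 4,7,8,9,10.

5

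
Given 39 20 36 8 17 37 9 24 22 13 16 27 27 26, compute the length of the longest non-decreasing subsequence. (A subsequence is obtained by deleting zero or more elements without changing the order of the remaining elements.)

6

Scanning left to right, the best length ending at each element is: 39→1, 20→1, 36→2, 8→1, 17→2, 37→3, 9→2, 24→3, 22→3, 13→3, 16→4, 27→5, 27→6, 26→5.
So the longest non-decreasing subsequence has length 6, e.g. 8, 9, 13, 16, 27, 27.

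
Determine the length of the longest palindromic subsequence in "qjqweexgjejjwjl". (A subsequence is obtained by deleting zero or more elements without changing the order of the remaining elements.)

One longest palindromic subsequence is jwjjjwj (positions 2,4,9,11,12,13,14); it reads the same forward and backward, and the interval DP gives dp[1][15] = 7.

7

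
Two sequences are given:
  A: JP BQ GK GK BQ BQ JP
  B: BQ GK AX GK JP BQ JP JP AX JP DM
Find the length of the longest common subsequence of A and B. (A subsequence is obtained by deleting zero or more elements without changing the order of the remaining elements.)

5

A longest common subsequence is BQ, GK, GK, BQ, JP (length 5); the LCS DP confirms no longer common subsequence exists.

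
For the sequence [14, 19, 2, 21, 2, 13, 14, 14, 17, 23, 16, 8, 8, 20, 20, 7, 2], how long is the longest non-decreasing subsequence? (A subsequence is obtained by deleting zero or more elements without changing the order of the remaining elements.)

8

Let dp[i] be the longest non-decreasing subsequence ending at position i. Then dp = [1, 2, 1, 3, 2, 3, 4, 5, 6, 7, 6, 3, 4, 7, 8, 3, 3].
The maximum is 8; one witness is 2, 2, 13, 14, 14, 17, 20, 20 at positions 3,5,6,7,8,9,14,15.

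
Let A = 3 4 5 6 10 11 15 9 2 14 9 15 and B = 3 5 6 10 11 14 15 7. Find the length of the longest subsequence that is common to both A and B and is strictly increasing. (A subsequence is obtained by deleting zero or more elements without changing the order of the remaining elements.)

7

A longest common strictly increasing subsequence is 3, 5, 6, 10, 11, 14, 15 (length 7); it appears in order in both A and B, and no longer such subsequence exists.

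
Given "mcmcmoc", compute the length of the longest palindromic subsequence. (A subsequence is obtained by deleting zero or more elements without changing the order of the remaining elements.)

One longest palindromic subsequence is cmcmc (positions 2,3,4,5,7); it reads the same forward and backward, and the interval DP gives dp[1][7] = 5.

5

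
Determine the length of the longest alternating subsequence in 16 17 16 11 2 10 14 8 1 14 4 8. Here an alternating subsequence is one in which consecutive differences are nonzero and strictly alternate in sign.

A longest alternating subsequence is 16, 17, 2, 10, 8, 14, 4, 8 (positions 1,2,5,6,8,10,11,12); its 7 consecutive differences strictly alternate in sign, and length 8 is optimal.

8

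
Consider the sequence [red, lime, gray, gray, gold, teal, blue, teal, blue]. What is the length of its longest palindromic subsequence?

3

Using dp[i][j] = 2 + dp[i+1][j−1] if the ends match, else max(dp[i+1][j], dp[i][j−1]):
dp[1][9] = 3. A witness is blue teal blue at positions 7,8,9.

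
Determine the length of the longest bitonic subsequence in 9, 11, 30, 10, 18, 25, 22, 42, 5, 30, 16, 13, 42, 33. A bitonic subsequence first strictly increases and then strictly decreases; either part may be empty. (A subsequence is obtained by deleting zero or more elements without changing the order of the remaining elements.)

Let inc[i] be the LIS ending at i and dec[i] the longest strictly decreasing subsequence starting at i. inc = [1, 2, 3, 2, 3, 4, 4, 5, 1, 5, 3, 3, 6, 6], dec = [2, 3, 5, 2, 3, 4, 3, 4, 1, 3, 2, 1, 2, 1].
max_i inc[i]+dec[i]−1 = 8, with one witness 9, 11, 18, 25, 42, 30, 16, 13.

8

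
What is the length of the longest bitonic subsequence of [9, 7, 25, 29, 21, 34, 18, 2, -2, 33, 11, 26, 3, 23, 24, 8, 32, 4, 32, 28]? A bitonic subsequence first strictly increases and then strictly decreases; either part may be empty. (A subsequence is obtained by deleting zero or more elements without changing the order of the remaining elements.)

Let inc[i] be the LIS ending at i and dec[i] the longest strictly decreasing subsequence starting at i. inc = [1, 1, 2, 3, 2, 4, 2, 1, 1, 4, 2, 3, 2, 3, 4, 3, 5, 3, 5, 5], dec = [4, 3, 6, 6, 5, 6, 4, 2, 1, 5, 3, 4, 1, 3, 3, 2, 2, 1, 2, 1].
max_i inc[i]+dec[i]−1 = 9, with one witness 9, 25, 29, 34, 33, 26, 24, 8, 4.

9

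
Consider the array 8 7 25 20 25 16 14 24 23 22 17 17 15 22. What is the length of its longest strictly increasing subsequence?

4

Let dp[i] be the longest increasing subsequence ending at position i. Then dp = [1, 1, 2, 2, 3, 2, 2, 3, 3, 3, 3, 3, 3, 4].
The maximum is 4; one witness is 8, 16, 17, 22 at positions 1,6,11,14.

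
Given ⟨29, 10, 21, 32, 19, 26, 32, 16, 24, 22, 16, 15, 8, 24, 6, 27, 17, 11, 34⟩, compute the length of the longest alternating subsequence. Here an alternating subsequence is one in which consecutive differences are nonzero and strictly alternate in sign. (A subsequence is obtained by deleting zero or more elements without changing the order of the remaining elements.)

Track the best alternating length ending on an up-step vs a down-step at each position: up/down = 1/1, 1/2, 3/2, 3/1, 3/4, 5/4, 5/1, 3/6, 7/6, 7/8, 3/8, 3/8, 1/8, 9/6, 1/10, 11/6, 11/12, 11/12, 13/1.
The maximum over both is 13; one such subsequence is 29, 10, 21, 19, 26, 16, 24, 22, 24, 6, 27, 17, 34.

13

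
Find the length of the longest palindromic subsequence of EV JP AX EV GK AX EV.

One longest palindromic subsequence is EV AX GK AX EV (positions 1,3,5,6,7); it reads the same forward and backward, and the interval DP gives dp[1][7] = 5.

5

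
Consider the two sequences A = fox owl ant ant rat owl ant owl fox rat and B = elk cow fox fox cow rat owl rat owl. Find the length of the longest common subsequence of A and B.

A longest common subsequence is fox, owl, rat, owl (length 4); the LCS DP confirms no longer common subsequence exists.

4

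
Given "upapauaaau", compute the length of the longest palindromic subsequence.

7

One longest palindromic subsequence is uaaaaau (positions 1,3,5,7,8,9,10); it reads the same forward and backward, and the interval DP gives dp[1][10] = 7.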